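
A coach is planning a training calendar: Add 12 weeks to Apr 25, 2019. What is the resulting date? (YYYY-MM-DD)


Start: 2019-04-25
Weeks to add: 12
Convert to days: 12 x 7 = 84 days
Add 84 days to 2019-04-25
Result: 2019-07-18

2019-07-18


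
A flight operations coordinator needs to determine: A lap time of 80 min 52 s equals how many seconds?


Minutes: 80
Seconds: 52
Convert minutes to seconds: 80 x 60 = 4800
Add remaining seconds: 4800 + 52 = 4852

4852


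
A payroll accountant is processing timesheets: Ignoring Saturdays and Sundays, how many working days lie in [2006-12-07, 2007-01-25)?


Start: 2006-12-07 (Thursday)
End (exclusive): 2007-01-25 (Thursday)
Total calendar days: 49
Full weeks: 49 // 7 = 7 -> 35 weekdays
Remaining 0 days starting on Thursday:
Total business days: 35 + 0 = 35

35


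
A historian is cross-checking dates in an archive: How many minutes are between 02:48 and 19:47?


Start time: 02:48 = 168 minutes from midnight
End time: 19:47 = 1187 minutes from midnight
Difference: 1187 - 168 = 1019 minutes
That is 16 hours and 59 minutes

1019


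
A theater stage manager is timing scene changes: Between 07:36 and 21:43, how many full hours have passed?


Start: 07:36
End: 21:43
Hour difference: 21 - 7 = 14 hours
Minute difference: 43 - 36 = 7 minutes
Total minutes: 847
Complete hours: 847 / 60 = 14 (remainder 7)

14


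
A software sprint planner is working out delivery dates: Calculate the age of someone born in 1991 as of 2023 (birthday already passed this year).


Birth year: 1991
Current year: 2023
Age = current year - birth year
Age = 2023 - 1991 = 32

32


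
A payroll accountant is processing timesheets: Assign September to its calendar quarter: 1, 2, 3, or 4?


Month: September (month 9)
Q1: January-March (months 1-3)
Q2: April-June (months 4-6)
Q3: July-September (months 7-9)
Q4: October-December (months 10-12)
Month 9 falls in Q3

3


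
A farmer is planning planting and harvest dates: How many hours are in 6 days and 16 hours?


Days: 6
Extra hours: 16
Hours per day: 24
Days to hours: 6 x 24 = 144
Total: 144 + 16 = 160

160


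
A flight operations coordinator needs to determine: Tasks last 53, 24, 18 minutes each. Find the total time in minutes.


Durations: 53, 24, 18
Running sum: 53
+ 24 = 77
+ 18 = 95
Total duration: 95 minutes
That is 1 hours and 35 minutes

95


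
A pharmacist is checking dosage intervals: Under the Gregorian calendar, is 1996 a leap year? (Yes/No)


Year: 1996
Divisible by 4? 1996 / 4 = 499.0 -> Yes
Divisible by 100? 1996 / 100 = 19.96 -> No
Divisible by 4 but not 100, so it IS a leap year

Yes


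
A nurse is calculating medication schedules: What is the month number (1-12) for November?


Calendar month order:
10. October
11. November <--
12. December
November is month number 11

11


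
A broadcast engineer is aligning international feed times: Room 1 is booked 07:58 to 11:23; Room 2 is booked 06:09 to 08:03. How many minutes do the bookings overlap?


Interval A: [478, 683] minutes from midnight
Interval B: [369, 483] minutes from midnight
Overlap start = max(478, 369) = 478
Overlap end = min(683, 483) = 483
Overlap = 483 - 478 = 5 minutes

5


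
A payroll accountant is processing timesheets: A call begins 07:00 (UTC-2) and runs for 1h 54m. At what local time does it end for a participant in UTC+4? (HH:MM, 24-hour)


Start: 07:00 in UTC-2
Step 1 - add duration:
  minutes: 0 + 54 = 54
  hours: 7 + 1 + 0 = 8
  end in UTC-2: 08:54
Step 2 - convert UTC-2 -> UTC+4:
  offset difference: 4 - (-2) = 6 hours
  8 + (6) = 14 -> mod 24 = 14
Result: 14:54 in UTC+4

14:54


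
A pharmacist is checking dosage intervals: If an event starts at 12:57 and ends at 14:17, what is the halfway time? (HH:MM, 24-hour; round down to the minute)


Start time: 12:57 = 777 minutes from midnight
End time: 14:17 = 857 minutes from midnight
Sum: 777 + 857 = 1634
Midpoint: 1634 / 2 = 817 minutes
Convert: 817 / 60 = 13 hours, 37 minutes
Result: 13:37

13:37


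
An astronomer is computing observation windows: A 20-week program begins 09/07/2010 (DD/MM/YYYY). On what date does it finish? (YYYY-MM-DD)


Start: 2010-07-09
Weeks to add: 20
Convert to days: 20 x 7 = 140 days
Add 140 days to 2010-07-09
Result: 2010-11-26

2010-11-26


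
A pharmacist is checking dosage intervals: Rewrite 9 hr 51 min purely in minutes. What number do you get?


Hours: 9
Extra minutes: 51
Minutes per hour: 60
Hours to minutes: 9 x 60 = 540
Total: 540 + 51 = 591

591


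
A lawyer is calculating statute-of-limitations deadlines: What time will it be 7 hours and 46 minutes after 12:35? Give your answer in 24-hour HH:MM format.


Start time: 12:35
Adding: 7 hours 46 minutes
Minutes: 35 + 46 = 81
Minute overflow: 81 >= 60, so carry 1 hour, minutes = 21
Hours: 12 + 7 + 1 = 20
Result: 20:21

20:21


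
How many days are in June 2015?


Month: June
Year: 2015
June is a 30-day month
Total: 30 days

30


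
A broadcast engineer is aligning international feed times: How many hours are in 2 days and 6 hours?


Days: 2
Extra hours: 6
Hours per day: 24
Days to hours: 2 x 24 = 48
Total: 48 + 6 = 54

54


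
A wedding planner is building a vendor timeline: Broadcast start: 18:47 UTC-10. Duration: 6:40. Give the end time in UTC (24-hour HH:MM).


Start: 18:47 in UTC-10
Step 1 - add duration:
  minutes: 47 + 40 = 87 (carry 1h)
  hours: 18 + 6 + 1 = 25
  end in UTC-10: 01:27
Step 2 - convert UTC-10 -> UTC:
  offset difference: 0 - (-10) = 10 hours
  1 + (10) = 11 -> mod 24 = 11
Result: 11:27 in UTC

11:27


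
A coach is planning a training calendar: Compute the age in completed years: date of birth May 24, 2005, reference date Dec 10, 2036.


Birth: 2005-05-24
Reference: 2036-12-10
Year difference: 2036 - 2005 = 31
Has birthday (05-24) occurred by 12-10? Yes
Age in full years: 31

31


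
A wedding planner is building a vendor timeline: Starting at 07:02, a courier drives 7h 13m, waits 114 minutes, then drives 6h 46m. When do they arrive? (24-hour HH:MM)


Depart: 07:02
Leg 1: +433 min -> 14:15
Layover: +114 min -> 16:09
Leg 2: +406 min -> 22:55
Total travel: 953 minutes = 15h 53m
Arrival: 22:55

22:55


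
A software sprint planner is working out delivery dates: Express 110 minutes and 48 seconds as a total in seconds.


Minutes: 110
Seconds: 48
Convert minutes to seconds: 110 x 60 = 6600
Add remaining seconds: 6600 + 48 = 6648

6648


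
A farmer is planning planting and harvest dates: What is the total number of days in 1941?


Year: 1941
Check leap year rules:
Divisible by 4? No
1941 is not a leap year
Days: 365

365


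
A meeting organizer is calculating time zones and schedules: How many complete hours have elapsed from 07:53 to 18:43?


Start: 07:53
End: 18:43
Hour difference: 18 - 7 = 11 hours
Minute difference: 43 - 53 = -10 minutes
Total minutes: 650
Complete hours: 650 / 60 = 10 (remainder 50)

10


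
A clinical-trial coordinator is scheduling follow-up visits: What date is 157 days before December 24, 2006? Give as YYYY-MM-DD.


Start: 2006-12-24
Subtracting 157 days
Days already passed in December: 24
After going back through December: 133 more days to subtract
November 2006: 30 days, 103 remaining
October 2006: 31 days, 72 remaining
September 2006: 30 days, 42 remaining
August 2006: 31 days, 11 remaining
Result: 2006-07-20

2006-07-20


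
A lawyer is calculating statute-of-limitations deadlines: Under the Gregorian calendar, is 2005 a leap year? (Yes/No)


Year: 2005
Divisible by 4? 2005 / 4 = 501.25 -> No
Not divisible by 4, so NOT a leap year

No


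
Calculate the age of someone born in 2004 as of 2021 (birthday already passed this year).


Birth year: 2004
Current year: 2021
Age = current year - birth year
Age = 2021 - 2004 = 17

17


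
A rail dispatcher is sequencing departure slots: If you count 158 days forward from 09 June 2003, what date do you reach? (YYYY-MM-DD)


Start: 2003-06-09
Adding 158 days
Days remaining in June: 21
After June: 137 days still to add
July 2003: 31 days, 106 remaining
August 2003: 31 days, 75 remaining
September 2003: 30 days, 45 remaining
October 2003: 31 days, 14 remaining
Result: 2003-11-14

2003-11-14


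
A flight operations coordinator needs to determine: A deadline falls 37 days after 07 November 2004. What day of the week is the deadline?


Start: 2004-11-07 (Sunday)
Step 1 - find target date: add 37 days
  2004-11-07 + 37 days = 2004-12-14
Step 2 - day of week:
  37 mod 7 = 2
  Sunday + 2 days -> Tuesday
Result: Tuesday (2004-12-14)

Tuesday


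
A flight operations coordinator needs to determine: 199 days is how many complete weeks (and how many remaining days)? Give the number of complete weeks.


Total days: 199
Days per week: 7
Division: 199 / 7 = 28 remainder 3
Complete weeks: 28
Remaining days: 3

28


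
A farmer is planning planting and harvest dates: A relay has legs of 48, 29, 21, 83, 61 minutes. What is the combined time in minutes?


Durations: 48, 29, 21, 83, 61
Running sum: 48
+ 29 = 77
+ 21 = 98
+ 83 = 181
+ 61 = 242
Total duration: 242 minutes
That is 4 hours and 2 minutes

242


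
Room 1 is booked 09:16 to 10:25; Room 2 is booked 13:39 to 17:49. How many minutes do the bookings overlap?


Interval A: [556, 625] minutes from midnight
Interval B: [819, 1069] minutes from midnight
Overlap start = max(556, 819) = 819
Overlap end = min(625, 1069) = 625
End <= start, so the intervals do not overlap: 0 minutes

0


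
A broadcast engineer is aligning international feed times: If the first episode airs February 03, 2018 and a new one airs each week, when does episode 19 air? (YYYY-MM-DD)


First occurrence: 2018-02-03 (occurrence 1)
Each occurrence is 7 days after the previous.
Occurrence 19 is 18 weeks after the first.
18 weeks = 126 days
2018-02-03 + 126 days = 2018-06-09

2018-06-09


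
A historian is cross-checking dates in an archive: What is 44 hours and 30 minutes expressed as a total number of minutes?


Hours: 44
Minutes: 30
Convert hours to minutes: 44 x 60 = 2640
Add remaining minutes: 2640 + 30 = 2670

2670


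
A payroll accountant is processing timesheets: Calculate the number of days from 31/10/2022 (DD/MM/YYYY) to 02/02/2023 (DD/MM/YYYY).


Start date: 2022-10-31
End date: 2023-02-02
Oct 2022: +1 days
Nov 2022: +30 days
Dec 2022: +31 days
Jan 2023: +31 days
Feb 2023: +1 days
Total: 94 days

94


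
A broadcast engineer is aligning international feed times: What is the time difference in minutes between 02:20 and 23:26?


Start time: 02:20 = 140 minutes from midnight
End time: 23:26 = 1406 minutes from midnight
Difference: 1406 - 140 = 1266 minutes
That is 21 hours and 6 minutes

1266


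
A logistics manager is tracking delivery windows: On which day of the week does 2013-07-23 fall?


Date: 2013-07-23
January 1, 2013 is a Tuesday
Day of year: 204
Offset from Jan 1: 203 days
203 mod 7 = 0
Result: Tuesday

Tuesday


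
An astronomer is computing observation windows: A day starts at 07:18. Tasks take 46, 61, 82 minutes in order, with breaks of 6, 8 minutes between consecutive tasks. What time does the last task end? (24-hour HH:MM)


Start: 07:18 = 438 min from midnight
  after task 1 (46 min): 08:04
  after break (6 min): 08:10
  after task 2 (61 min): 09:11
  after break (8 min): 09:19
  after task 3 (82 min): 10:41
Total elapsed: 203 minutes
End time: 10:41

10:41


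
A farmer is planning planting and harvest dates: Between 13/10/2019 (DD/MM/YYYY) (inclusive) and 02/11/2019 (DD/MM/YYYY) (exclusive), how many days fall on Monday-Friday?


Start: 2019-10-13 (Sunday)
End (exclusive): 2019-11-02 (Saturday)
Total calendar days: 20
Full weeks: 20 // 7 = 2 -> 10 weekdays
Remaining 6 days starting on Sunday:
  Sun(-), Mon(w), Tue(w), Wed(w), Thu(w), Fri(w) -> 5 weekdays
Total business days: 10 + 5 = 15

15


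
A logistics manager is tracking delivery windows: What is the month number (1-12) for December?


Calendar month order:
11. November
12. December <--
December is month number 12

12


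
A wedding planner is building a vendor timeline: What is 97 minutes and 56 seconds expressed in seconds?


Minutes: 97
Extra seconds: 56
Seconds per minute: 60
Minutes to seconds: 97 x 60 = 5820
Total: 5820 + 56 = 5876

5876


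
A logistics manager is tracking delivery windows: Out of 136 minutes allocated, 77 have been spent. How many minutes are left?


Total budget: 136 minutes
Time used: 77 minutes
Remaining: 136 - 77 = 59 minutes
Percent used: 56.6%
Percent remaining: 43.4%

59


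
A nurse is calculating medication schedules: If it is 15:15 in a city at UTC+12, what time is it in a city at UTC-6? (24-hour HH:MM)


Local time: 15:15 at UTC+12 (offset 12h)
Target zone: UTC-6 (offset -6h)
Difference: -6 - (12) = -18 hours
Calculation: 15 + (-18) = -3
Wraparound: (-3) mod 24 = 21
Result: 21:15

21:15


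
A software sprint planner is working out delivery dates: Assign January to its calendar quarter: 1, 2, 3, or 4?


Month: January (month 1)
Q1: January-March (months 1-3)
Q2: April-June (months 4-6)
Q3: July-September (months 7-9)
Q4: October-December (months 10-12)
Month 1 falls in Q1

1


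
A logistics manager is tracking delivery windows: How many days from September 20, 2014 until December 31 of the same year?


Start: September 20, 2014
End: December 31, 2014
Days left in September: 10
October: 31
November: 30
December: 31
Sum of remaining months: 92
Total: 10 + 92 = 102

102


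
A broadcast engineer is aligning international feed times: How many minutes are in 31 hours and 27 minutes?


Hours: 31
Minutes: 27
Convert hours to minutes: 31 x 60 = 1860
Add remaining minutes: 1860 + 27 = 1887

1887


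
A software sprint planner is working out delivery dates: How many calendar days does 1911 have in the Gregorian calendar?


Year: 1911
Check leap year rules:
Divisible by 4? No
1911 is not a leap year
Days: 365

365


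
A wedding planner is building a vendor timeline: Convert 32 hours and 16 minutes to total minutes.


Hours: 32
Extra minutes: 16
Minutes per hour: 60
Hours to minutes: 32 x 60 = 1920
Total: 1920 + 16 = 1936

1936


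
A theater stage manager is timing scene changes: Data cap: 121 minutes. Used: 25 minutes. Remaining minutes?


Total budget: 121 minutes
Time used: 25 minutes
Remaining: 121 - 25 = 96 minutes
Percent used: 20.7%
Percent remaining: 79.3%

96


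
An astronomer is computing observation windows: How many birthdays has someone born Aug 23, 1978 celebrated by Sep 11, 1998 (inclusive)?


Birth: 1978-08-23
Reference: 1998-09-11
Year difference: 1998 - 1978 = 20
Has birthday (08-23) occurred by 09-11? Yes
Age in full years: 20

20


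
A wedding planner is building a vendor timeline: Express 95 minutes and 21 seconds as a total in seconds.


Minutes: 95
Seconds: 21
Convert minutes to seconds: 95 x 60 = 5700
Add remaining seconds: 5700 + 21 = 5721

5721


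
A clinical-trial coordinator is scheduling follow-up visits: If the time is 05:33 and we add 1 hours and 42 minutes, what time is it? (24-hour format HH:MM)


Start time: 05:33
Adding: 1 hours 42 minutes
Minutes: 33 + 42 = 75
Minute overflow: 75 >= 60, so carry 1 hour, minutes = 15
Hours: 5 + 1 + 1 = 7
Result: 07:15

07:15


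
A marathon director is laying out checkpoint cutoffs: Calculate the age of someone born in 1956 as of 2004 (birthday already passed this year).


Birth year: 1956
Current year: 2004
Age = current year - birth year
Age = 2004 - 1956 = 48

48


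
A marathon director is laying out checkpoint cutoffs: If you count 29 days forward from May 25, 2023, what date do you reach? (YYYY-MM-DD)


Start: 2023-05-25
Adding 29 days
Days remaining in May: 6
After May: 23 days still to add
June 2023 has 30 days, need 23
Result: 2023-06-23

2023-06-23


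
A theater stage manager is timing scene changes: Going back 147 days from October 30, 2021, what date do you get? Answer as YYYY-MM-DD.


Start: 2021-10-30
Subtracting 147 days
Days already passed in October: 30
After going back through October: 117 more days to subtract
September 2021: 30 days, 87 remaining
August 2021: 31 days, 56 remaining
July 2021: 31 days, 25 remaining
June 2021 has 30 days, need 25
Result: 2021-06-05

2021-06-05


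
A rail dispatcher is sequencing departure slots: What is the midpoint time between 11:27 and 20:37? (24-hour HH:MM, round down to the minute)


Start time: 11:27 = 687 minutes from midnight
End time: 20:37 = 1237 minutes from midnight
Sum: 687 + 1237 = 1924
Midpoint: 1924 / 2 = 962 minutes
Convert: 962 / 60 = 16 hours, 2 minutes
Result: 16:02

16:02


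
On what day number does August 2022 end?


Month: August
Year: 2022
August is a 31-day month
Total: 31 days

31


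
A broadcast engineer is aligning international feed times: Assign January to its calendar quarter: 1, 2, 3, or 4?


Month: January (month 1)
Q1: January-March (months 1-3)
Q2: April-June (months 4-6)
Q3: July-September (months 7-9)
Q4: October-December (months 10-12)
Month 1 falls in Q1

1


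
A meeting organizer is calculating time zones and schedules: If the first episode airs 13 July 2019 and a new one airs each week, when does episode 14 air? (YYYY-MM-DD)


First occurrence: 2019-07-13 (occurrence 1)
Each occurrence is 7 days after the previous.
Occurrence 14 is 13 weeks after the first.
13 weeks = 91 days
2019-07-13 + 91 days = 2019-10-12

2019-10-12


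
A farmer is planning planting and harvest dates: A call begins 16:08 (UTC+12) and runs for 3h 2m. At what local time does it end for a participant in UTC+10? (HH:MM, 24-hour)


Start: 16:08 in UTC+12
Step 1 - add duration:
  minutes: 8 + 2 = 10
  hours: 16 + 3 + 0 = 19
  end in UTC+12: 19:10
Step 2 - convert UTC+12 -> UTC+10:
  offset difference: 10 - (12) = -2 hours
  19 + (-2) = 17 -> mod 24 = 17
Result: 17:10 in UTC+10

17:10


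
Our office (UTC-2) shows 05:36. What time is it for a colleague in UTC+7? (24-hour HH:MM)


Local time: 05:36 at UTC-2 (offset -2h)
Target zone: UTC+7 (offset 7h)
Difference: 7 - (-2) = 9 hours
Calculation: 5 + (9) = 14
Result: 14:36

14:36


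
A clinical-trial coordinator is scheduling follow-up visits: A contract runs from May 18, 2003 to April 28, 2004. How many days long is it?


Start date: 2003-05-18
End date: 2004-04-28
May 2003: +14 days
Jun 2003: +30 days
Jul 2003: +31 days
... (9 more months)
Total: 346 days

346


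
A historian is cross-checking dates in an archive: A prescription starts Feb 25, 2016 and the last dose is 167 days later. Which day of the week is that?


Start: 2016-02-25 (Thursday)
Step 1 - find target date: add 167 days
  2016-02-25 + 167 days = 2016-08-10
Step 2 - day of week:
  167 mod 7 = 6
  Thursday + 6 days -> Wednesday
Result: Wednesday (2016-08-10)

Wednesday


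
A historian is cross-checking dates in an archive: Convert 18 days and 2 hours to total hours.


Days: 18
Extra hours: 2
Hours per day: 24
Days to hours: 18 x 24 = 432
Total: 432 + 2 = 434

434


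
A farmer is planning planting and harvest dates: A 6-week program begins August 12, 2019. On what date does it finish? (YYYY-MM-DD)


Start: 2019-08-12
Weeks to add: 6
Convert to days: 6 x 7 = 42 days
Add 42 days to 2019-08-12
Result: 2019-09-23

2019-09-23


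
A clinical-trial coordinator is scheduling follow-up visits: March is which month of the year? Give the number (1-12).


Calendar month order:
2. February
3. March <--
4. April
March is month number 3

3


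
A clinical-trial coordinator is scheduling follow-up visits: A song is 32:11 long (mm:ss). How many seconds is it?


Minutes: 32
Extra seconds: 11
Seconds per minute: 60
Minutes to seconds: 32 x 60 = 1920
Total: 1920 + 11 = 1931

1931


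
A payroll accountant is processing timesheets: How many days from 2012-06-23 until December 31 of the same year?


Start: June 23, 2012
End: December 31, 2012
Days left in June: 7
July: 31
August: 31
September: 30
October: 31
... plus remaining months
Sum of remaining months: 184
Total: 7 + 184 = 191

191


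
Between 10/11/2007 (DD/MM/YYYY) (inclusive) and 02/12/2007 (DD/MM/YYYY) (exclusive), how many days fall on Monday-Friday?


Start: 2007-11-10 (Saturday)
End (exclusive): 2007-12-02 (Sunday)
Total calendar days: 22
Full weeks: 22 // 7 = 3 -> 15 weekdays
Remaining 1 days starting on Saturday:
  Sat(-) -> 0 weekdays
Total business days: 15 + 0 = 15

15


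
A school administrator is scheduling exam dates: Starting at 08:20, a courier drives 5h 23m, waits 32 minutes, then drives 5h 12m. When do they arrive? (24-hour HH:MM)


Depart: 08:20
Leg 1: +323 min -> 13:43
Layover: +32 min -> 14:15
Leg 2: +312 min -> 19:27
Total travel: 667 minutes = 11h 7m
Arrival: 19:27

19:27


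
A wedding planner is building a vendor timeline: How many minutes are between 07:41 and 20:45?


Start time: 07:41 = 461 minutes from midnight
End time: 20:45 = 1245 minutes from midnight
Difference: 1245 - 461 = 784 minutes
That is 13 hours and 4 minutes

784


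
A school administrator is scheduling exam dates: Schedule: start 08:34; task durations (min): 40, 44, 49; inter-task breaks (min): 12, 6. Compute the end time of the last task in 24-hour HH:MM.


Start: 08:34 = 514 min from midnight
  after task 1 (40 min): 09:14
  after break (12 min): 09:26
  after task 2 (44 min): 10:10
  after break (6 min): 10:16
  after task 3 (49 min): 11:05
Total elapsed: 151 minutes
End time: 11:05

11:05


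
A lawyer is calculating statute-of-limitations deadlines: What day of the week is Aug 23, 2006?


Date: 2006-08-23
January 1, 2006 is a Sunday
Day of year: 235
Offset from Jan 1: 234 days
234 mod 7 = 3
Result: Wednesday

Wednesday


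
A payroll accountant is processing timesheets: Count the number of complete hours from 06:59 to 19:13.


Start: 06:59
End: 19:13
Hour difference: 19 - 6 = 13 hours
Minute difference: 13 - 59 = -46 minutes
Total minutes: 734
Complete hours: 734 / 60 = 12 (remainder 14)

12


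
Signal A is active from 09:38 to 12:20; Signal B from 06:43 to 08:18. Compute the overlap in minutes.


Interval A: [578, 740] minutes from midnight
Interval B: [403, 498] minutes from midnight
Overlap start = max(578, 403) = 578
Overlap end = min(740, 498) = 498
End <= start, so the intervals do not overlap: 0 minutes

0


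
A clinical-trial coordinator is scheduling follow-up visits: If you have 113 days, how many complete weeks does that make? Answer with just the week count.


Total days: 113
Days per week: 7
Division: 113 / 7 = 16 remainder 1
Complete weeks: 16
Remaining days: 1

16


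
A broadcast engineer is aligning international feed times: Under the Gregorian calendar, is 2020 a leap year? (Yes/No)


Year: 2020
Divisible by 4? 2020 / 4 = 505.0 -> Yes
Divisible by 100? 2020 / 100 = 20.2 -> No
Divisible by 4 but not 100, so it IS a leap year

Yes


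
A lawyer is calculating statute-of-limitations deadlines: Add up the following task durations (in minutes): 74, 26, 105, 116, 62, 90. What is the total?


Durations: 74, 26, 105, 116, 62, 90
Running sum: 74
+ 26 = 100
+ 105 = 205
+ 116 = 321
+ 62 = 383
+ 90 = 473
Total duration: 473 minutes
That is 7 hours and 53 minutes

473


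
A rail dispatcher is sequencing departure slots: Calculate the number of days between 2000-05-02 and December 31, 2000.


Start: May 02, 2000
End: December 31, 2000
Days left in May: 29
June: 30
July: 31
August: 31
September: 30
... plus remaining months
Sum of remaining months: 214
Total: 29 + 214 = 243

243


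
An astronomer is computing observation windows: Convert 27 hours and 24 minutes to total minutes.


Hours: 27
Extra minutes: 24
Minutes per hour: 60
Hours to minutes: 27 x 60 = 1620
Total: 1620 + 24 = 1644

1644


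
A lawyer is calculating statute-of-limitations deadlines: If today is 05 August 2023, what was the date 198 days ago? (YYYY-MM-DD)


Start: 2023-08-05
Subtracting 198 days
Days already passed in August: 5
After going back through August: 193 more days to subtract
July 2023: 31 days, 162 remaining
June 2023: 30 days, 132 remaining
May 2023: 31 days, 101 remaining
April 2023: 30 days, 71 remaining
Result: 2023-01-19

2023-01-19


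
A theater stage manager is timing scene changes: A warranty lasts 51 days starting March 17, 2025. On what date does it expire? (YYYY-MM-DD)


Start: 2025-03-17
Adding 51 days
Days remaining in March: 14
After March: 37 days still to add
April 2025: 30 days, 7 remaining
May 2025 has 31 days, need 7
Result: 2025-05-07

2025-05-07


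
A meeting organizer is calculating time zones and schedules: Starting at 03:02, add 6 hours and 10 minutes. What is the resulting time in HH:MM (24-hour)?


Start time: 03:02
Adding: 6 hours 10 minutes
Minutes: 2 + 10 = 12
Hours: 3 + 6 + 0 = 9
Result: 09:12

09:12


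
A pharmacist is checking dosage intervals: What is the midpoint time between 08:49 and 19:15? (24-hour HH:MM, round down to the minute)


Start time: 08:49 = 529 minutes from midnight
End time: 19:15 = 1155 minutes from midnight
Sum: 529 + 1155 = 1684
Midpoint: 1684 / 2 = 842 minutes
Convert: 842 / 60 = 14 hours, 2 minutes
Result: 14:02

14:02


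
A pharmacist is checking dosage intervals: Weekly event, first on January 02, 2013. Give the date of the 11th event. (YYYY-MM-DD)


First occurrence: 2013-01-02 (occurrence 1)
Each occurrence is 7 days after the previous.
Occurrence 11 is 10 weeks after the first.
10 weeks = 70 days
2013-01-02 + 70 days = 2013-03-13

2013-03-13


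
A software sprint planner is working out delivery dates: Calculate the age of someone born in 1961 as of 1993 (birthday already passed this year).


Birth year: 1961
Current year: 1993
Age = current year - birth year
Age = 1993 - 1961 = 32

32


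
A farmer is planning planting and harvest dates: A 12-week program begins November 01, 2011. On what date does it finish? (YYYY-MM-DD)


Start: 2011-11-01
Weeks to add: 12
Convert to days: 12 x 7 = 84 days
Add 84 days to 2011-11-01
Result: 2012-01-24

2012-01-24


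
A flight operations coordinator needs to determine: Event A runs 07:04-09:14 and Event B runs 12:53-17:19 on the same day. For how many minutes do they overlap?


Interval A: [424, 554] minutes from midnight
Interval B: [773, 1039] minutes from midnight
Overlap start = max(424, 773) = 773
Overlap end = min(554, 1039) = 554
End <= start, so the intervals do not overlap: 0 minutes

0


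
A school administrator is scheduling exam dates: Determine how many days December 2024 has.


Month: December
Year: 2024
December is a 31-day month
Total: 31 days

31


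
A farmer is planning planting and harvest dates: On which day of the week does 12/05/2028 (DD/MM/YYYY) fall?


Date: 2028-05-12
January 1, 2028 is a Saturday
Day of year: 133
Offset from Jan 1: 132 days
132 mod 7 = 6
Result: Friday

Friday


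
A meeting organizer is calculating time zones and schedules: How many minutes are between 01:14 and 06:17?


Start time: 01:14 = 74 minutes from midnight
End time: 06:17 = 377 minutes from midnight
Difference: 377 - 74 = 303 minutes
That is 5 hours and 3 minutes

303


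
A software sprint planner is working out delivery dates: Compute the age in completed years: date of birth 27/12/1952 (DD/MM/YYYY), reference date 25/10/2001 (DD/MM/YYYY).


Birth: 1952-12-27
Reference: 2001-10-25
Year difference: 2001 - 1952 = 49
Has birthday (12-27) occurred by 10-25? No
Birthday not yet reached this year -> subtract 1
Age in full years: 48

48


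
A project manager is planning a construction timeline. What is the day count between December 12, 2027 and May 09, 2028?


Start date: 2027-12-12
End date: 2028-05-09
Dec 2027: +20 days
Jan 2028: +31 days
Feb 2028: +29 days
... (3 more months)
Total: 149 days

149


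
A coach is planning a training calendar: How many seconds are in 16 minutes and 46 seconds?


Minutes: 16
Seconds: 46
Convert minutes to seconds: 16 x 60 = 960
Add remaining seconds: 960 + 46 = 1006

1006


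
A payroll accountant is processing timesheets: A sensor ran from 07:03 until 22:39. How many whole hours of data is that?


Start: 07:03
End: 22:39
Hour difference: 22 - 7 = 15 hours
Minute difference: 39 - 3 = 36 minutes
Total minutes: 936
Complete hours: 936 / 60 = 15 (remainder 36)

15


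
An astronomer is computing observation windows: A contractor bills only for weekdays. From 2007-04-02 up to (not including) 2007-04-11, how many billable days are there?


Start: 2007-04-02 (Monday)
End (exclusive): 2007-04-11 (Wednesday)
Total calendar days: 9
Full weeks: 9 // 7 = 1 -> 5 weekdays
Remaining 2 days starting on Monday:
  Mon(w), Tue(w) -> 2 weekdays
Total business days: 5 + 2 = 7

7


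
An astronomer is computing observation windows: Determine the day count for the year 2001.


Year: 2001
Check leap year rules:
Divisible by 4? No
2001 is not a leap year
Days: 365

365


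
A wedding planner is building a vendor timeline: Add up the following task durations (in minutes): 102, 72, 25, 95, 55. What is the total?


Durations: 102, 72, 25, 95, 55
Running sum: 102
+ 72 = 174
+ 25 = 199
+ 95 = 294
+ 55 = 349
Total duration: 349 minutes
That is 5 hours and 49 minutes

349


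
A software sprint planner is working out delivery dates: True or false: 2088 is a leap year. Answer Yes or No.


Year: 2088
Divisible by 4? 2088 / 4 = 522.0 -> Yes
Divisible by 100? 2088 / 100 = 20.88 -> No
Divisible by 4 but not 100, so it IS a leap year

Yes


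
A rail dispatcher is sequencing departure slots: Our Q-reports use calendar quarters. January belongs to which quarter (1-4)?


Month: January (month 1)
Q1: January-March (months 1-3)
Q2: April-June (months 4-6)
Q3: July-September (months 7-9)
Q4: October-December (months 10-12)
Month 1 falls in Q1

1


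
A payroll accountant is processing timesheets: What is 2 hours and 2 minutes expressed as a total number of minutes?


Hours: 2
Minutes: 2
Convert hours to minutes: 2 x 60 = 120
Add remaining minutes: 120 + 2 = 122

122


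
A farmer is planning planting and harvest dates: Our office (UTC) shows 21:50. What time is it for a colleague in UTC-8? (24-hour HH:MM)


Local time: 21:50 at UTC (offset 0h)
Target zone: UTC-8 (offset -8h)
Difference: -8 - (0) = -8 hours
Calculation: 21 + (-8) = 13
Result: 13:50

13:50


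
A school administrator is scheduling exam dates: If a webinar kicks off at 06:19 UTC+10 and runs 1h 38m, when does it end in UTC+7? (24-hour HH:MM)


Start: 06:19 in UTC+10
Step 1 - add duration:
  minutes: 19 + 38 = 57
  hours: 6 + 1 + 0 = 7
  end in UTC+10: 07:57
Step 2 - convert UTC+10 -> UTC+7:
  offset difference: 7 - (10) = -3 hours
  7 + (-3) = 4 -> mod 24 = 4
Result: 04:57 in UTC+7

04:57


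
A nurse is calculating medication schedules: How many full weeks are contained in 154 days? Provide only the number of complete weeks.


Total days: 154
Days per week: 7
Division: 154 / 7 = 22 remainder 0
Complete weeks: 22
Remaining days: 0

22


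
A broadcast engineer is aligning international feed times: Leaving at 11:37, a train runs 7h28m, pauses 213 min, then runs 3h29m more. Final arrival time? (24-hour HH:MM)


Depart: 11:37
Leg 1: +448 min -> 19:05
Layover: +213 min -> 22:38
Leg 2: +209 min -> 02:07
Total travel: 870 minutes = 14h 30m
Arrival: 02:07

02:07


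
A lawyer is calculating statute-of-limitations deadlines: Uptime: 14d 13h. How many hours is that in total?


Days: 14
Extra hours: 13
Hours per day: 24
Days to hours: 14 x 24 = 336
Total: 336 + 13 = 349

349


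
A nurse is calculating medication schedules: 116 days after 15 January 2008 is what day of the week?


Start: 2008-01-15 (Tuesday)
Step 1 - find target date: add 116 days
  2008-01-15 + 116 days = 2008-05-10
Step 2 - day of week:
  116 mod 7 = 4
  Tuesday + 4 days -> Saturday
Result: Saturday (2008-05-10)

Saturday


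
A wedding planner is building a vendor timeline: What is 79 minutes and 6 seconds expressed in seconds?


Minutes: 79
Extra seconds: 6
Seconds per minute: 60
Minutes to seconds: 79 x 60 = 4740
Total: 4740 + 6 = 4746

4746


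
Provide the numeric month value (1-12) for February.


Calendar month order:
1. January
2. February <--
3. March
February is month number 2

2


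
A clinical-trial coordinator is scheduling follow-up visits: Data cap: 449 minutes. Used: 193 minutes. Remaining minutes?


Total budget: 449 minutes
Time used: 193 minutes
Remaining: 449 - 193 = 256 minutes
Percent used: 43.0%
Percent remaining: 57.0%

256


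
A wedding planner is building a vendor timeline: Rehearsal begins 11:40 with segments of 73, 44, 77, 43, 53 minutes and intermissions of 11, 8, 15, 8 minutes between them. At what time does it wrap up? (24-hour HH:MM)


Start: 11:40 = 700 min from midnight
  after task 1 (73 min): 12:53
  after break (11 min): 13:04
  after task 2 (44 min): 13:48
  after break (8 min): 13:56
  after task 3 (77 min): 15:13
  after break (15 min): 15:28
  after task 4 (43 min): 16:11
  after break (8 min): 16:19
  after task 5 (53 min): 17:12
Total elapsed: 332 minutes
End time: 17:12

17:12


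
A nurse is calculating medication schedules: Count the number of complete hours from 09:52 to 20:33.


Start: 09:52
End: 20:33
Hour difference: 20 - 9 = 11 hours
Minute difference: 33 - 52 = -19 minutes
Total minutes: 641
Complete hours: 641 / 60 = 10 (remainder 41)

10


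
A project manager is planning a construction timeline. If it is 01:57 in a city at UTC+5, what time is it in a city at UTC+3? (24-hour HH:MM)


Local time: 01:57 at UTC+5 (offset 5h)
Target zone: UTC+3 (offset 3h)
Difference: 3 - (5) = -2 hours
Calculation: 1 + (-2) = -1
Wraparound: (-1) mod 24 = 23
Result: 23:57

23:57


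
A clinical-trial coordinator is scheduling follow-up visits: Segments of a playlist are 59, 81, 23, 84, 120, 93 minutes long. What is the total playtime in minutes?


Durations: 59, 81, 23, 84, 120, 93
Running sum: 59
+ 81 = 140
+ 23 = 163
+ 84 = 247
+ 120 = 367
+ 93 = 460
Total duration: 460 minutes
That is 7 hours and 40 minutes

460


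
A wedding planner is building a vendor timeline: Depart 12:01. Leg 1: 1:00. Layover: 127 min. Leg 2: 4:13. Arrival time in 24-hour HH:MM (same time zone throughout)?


Depart: 12:01
Leg 1: +60 min -> 13:01
Layover: +127 min -> 15:08
Leg 2: +253 min -> 19:21
Total travel: 440 minutes = 7h 20m
Arrival: 19:21

19:21


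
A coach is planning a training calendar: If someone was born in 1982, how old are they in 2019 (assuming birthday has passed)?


Birth year: 1982
Current year: 2019
Age = current year - birth year
Age = 2019 - 1982 = 37

37


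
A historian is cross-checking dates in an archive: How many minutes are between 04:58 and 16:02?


Start time: 04:58 = 298 minutes from midnight
End time: 16:02 = 962 minutes from midnight
Difference: 962 - 298 = 664 minutes
That is 11 hours and 4 minutes

664


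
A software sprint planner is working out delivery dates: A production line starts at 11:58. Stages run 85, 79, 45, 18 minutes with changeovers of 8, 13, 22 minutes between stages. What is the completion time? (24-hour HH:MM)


Start: 11:58 = 718 min from midnight
  after task 1 (85 min): 13:23
  after break (8 min): 13:31
  after task 2 (79 min): 14:50
  after break (13 min): 15:03
  after task 3 (45 min): 15:48
  after break (22 min): 16:10
  after task 4 (18 min): 16:28
Total elapsed: 270 minutes
End time: 16:28

16:28


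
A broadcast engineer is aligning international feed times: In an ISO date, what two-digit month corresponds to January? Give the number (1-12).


Calendar month order:
1. January <--
2. February
January is month number 1

1


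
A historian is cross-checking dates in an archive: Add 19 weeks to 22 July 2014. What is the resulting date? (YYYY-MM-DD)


Start: 2014-07-22
Weeks to add: 19
Convert to days: 19 x 7 = 133 days
Add 133 days to 2014-07-22
Result: 2014-12-02

2014-12-02


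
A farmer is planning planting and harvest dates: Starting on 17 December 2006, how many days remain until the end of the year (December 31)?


Start: December 17, 2006
End: December 31, 2006
Days left in December: 14
Total: 14 days

14


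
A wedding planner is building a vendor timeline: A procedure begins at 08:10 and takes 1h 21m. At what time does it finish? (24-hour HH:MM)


Start time: 08:10
Adding: 1 hours 21 minutes
Minutes: 10 + 21 = 31
Hours: 8 + 1 + 0 = 9
Result: 09:31

09:31


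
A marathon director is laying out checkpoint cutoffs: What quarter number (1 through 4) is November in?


Month: November (month 11)
Q1: January-March (months 1-3)
Q2: April-June (months 4-6)
Q3: July-September (months 7-9)
Q4: October-December (months 10-12)
Month 11 falls in Q4

4


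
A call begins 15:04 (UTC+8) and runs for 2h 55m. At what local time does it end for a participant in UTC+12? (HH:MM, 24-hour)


Start: 15:04 in UTC+8
Step 1 - add duration:
  minutes: 4 + 55 = 59
  hours: 15 + 2 + 0 = 17
  end in UTC+8: 17:59
Step 2 - convert UTC+8 -> UTC+12:
  offset difference: 12 - (8) = 4 hours
  17 + (4) = 21 -> mod 24 = 21
Result: 21:59 in UTC+12

21:59


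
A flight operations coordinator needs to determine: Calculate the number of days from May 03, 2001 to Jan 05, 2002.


Start date: 2001-05-03
End date: 2002-01-05
May 2001: +29 days
Jun 2001: +30 days
Jul 2001: +31 days
... (6 more months)
Total: 247 days

247


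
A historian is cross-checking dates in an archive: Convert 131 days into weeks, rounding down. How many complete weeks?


Total days: 131
Days per week: 7
Division: 131 / 7 = 18 remainder 5
Complete weeks: 18
Remaining days: 5

18


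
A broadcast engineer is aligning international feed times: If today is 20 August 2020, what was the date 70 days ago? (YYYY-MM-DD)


Start: 2020-08-20
Subtracting 70 days
Days already passed in August: 20
After going back through August: 50 more days to subtract
July 2020: 31 days, 19 remaining
June 2020 has 30 days, need 19
Result: 2020-06-11

2020-06-11


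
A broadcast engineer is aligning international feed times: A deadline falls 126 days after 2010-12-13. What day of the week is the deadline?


Start: 2010-12-13 (Monday)
Step 1 - find target date: add 126 days
  2010-12-13 + 126 days = 2011-04-18
Step 2 - day of week:
  126 mod 7 = 0
  Monday + 0 days -> Monday
Result: Monday (2011-04-18)

Monday


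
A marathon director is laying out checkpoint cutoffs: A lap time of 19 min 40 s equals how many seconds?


Minutes: 19
Seconds: 40
Convert minutes to seconds: 19 x 60 = 1140
Add remaining seconds: 1140 + 40 = 1180

1180


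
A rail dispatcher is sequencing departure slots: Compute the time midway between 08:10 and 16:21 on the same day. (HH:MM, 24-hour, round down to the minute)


Start time: 08:10 = 490 minutes from midnight
End time: 16:21 = 981 minutes from midnight
Sum: 490 + 981 = 1471
Midpoint: 1471 / 2 = 735 minutes
Convert: 735 / 60 = 12 hours, 15 minutes
Result: 12:15

12:15


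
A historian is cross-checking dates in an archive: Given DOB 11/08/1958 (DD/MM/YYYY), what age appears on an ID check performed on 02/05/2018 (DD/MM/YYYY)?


Birth: 1958-08-11
Reference: 2018-05-02
Year difference: 2018 - 1958 = 60
Has birthday (08-11) occurred by 05-02? No
Birthday not yet reached this year -> subtract 1
Age in full years: 59

59


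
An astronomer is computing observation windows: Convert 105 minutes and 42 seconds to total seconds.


Minutes: 105
Extra seconds: 42
Seconds per minute: 60
Minutes to seconds: 105 x 60 = 6300
Total: 6300 + 42 = 6342

6342


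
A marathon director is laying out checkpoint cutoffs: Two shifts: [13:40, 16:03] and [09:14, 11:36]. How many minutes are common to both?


Interval A: [820, 963] minutes from midnight
Interval B: [554, 696] minutes from midnight
Overlap start = max(820, 554) = 820
Overlap end = min(963, 696) = 696
End <= start, so the intervals do not overlap: 0 minutes

0
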